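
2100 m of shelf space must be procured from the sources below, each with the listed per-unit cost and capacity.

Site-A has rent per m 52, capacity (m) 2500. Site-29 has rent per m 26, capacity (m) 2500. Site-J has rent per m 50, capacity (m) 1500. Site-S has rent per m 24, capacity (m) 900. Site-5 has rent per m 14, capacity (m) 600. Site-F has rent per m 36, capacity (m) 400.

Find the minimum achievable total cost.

45600

Cheapest first:
Site-5 (14): use full 600 → 1500 m to go.
Site-S at 24: take all 900 m → 600 still needed.
Site-29 at 26: take 600 of its 2500 → requirement met.
Site-F, Site-J, Site-A: unused.
Cost = 600×14 + 900×24 + 600×26 = 45600.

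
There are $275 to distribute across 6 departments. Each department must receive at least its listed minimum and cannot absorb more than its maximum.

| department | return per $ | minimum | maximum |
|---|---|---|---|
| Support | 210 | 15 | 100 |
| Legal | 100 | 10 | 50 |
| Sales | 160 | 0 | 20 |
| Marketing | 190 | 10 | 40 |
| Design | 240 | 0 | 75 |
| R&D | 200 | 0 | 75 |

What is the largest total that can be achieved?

Meeting every minimum uses 15+10+0+10+0+0 = 35 $, leaving 240.
Order the departments by return per $: Design 240 > Support 210 > R&D 200 > Marketing 190 > Sales 160 > Legal 100.
Give Design 75 more to hit its cap of 75 ; 165 left.
Give Support 85 more to hit its cap of 100 ; 80 left.
Give R&D 75 more to hit its cap of 75 ; 5 left.
Marketing: +5 (room for 30) → 15. Pool exhausted.
Total = 210×100 + 100×10 + 190×15 + 240×75 + 200×75 = 57850.

57850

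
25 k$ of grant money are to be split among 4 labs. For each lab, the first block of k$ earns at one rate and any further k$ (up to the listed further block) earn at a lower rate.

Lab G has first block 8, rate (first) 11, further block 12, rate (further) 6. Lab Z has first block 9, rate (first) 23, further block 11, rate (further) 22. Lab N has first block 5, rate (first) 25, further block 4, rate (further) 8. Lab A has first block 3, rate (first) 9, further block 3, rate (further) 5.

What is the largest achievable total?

Rank every tier by rate: Lab N/T1 25 > Lab Z/T1 23 > Lab Z/T2 22 > Lab G/T1 11 > Lab A/T1 9 > Lab N/T2 8 > Lab G/T2 6 > Lab A/T2 5.
Lab N/T1 (25): +5 ; 20 left.
Fill Lab Z T1 block (9 at 23) ; 11 left.
Lab Z/T2 (22): +11 ; 0 left.
Total = 25×5 + 23×9 + 22×11 = 574.

574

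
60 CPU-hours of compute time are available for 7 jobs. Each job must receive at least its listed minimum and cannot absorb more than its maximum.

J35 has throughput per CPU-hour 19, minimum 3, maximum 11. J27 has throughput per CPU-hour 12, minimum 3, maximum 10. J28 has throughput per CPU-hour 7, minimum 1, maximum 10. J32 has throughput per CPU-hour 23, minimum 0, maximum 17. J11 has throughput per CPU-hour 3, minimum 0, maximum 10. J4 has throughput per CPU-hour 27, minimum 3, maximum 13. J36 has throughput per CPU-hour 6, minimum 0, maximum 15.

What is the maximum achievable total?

Meeting every minimum uses 3+3+1+0+0+3+0 = 10 CPU-hours, leaving 50.
Highest throughput per CPU-hour first: J4 27 > J32 23 > J35 19 > J27 12 > J28 7 > J36 6 > J11 3.
J4: +10 to 13 (cap) ; 40 left.
Give J32 17 more to hit its cap of 17 ; 23 left.
J35: +8 to 11 (cap) ; 15 left.
Give J27 7 more to hit its cap of 10 ; 8 left.
Only 8 left; J28 takes them to reach 9.
Total = 19×11 + 12×10 + 7×9 + 23×17 + 27×13 = 1134.

1134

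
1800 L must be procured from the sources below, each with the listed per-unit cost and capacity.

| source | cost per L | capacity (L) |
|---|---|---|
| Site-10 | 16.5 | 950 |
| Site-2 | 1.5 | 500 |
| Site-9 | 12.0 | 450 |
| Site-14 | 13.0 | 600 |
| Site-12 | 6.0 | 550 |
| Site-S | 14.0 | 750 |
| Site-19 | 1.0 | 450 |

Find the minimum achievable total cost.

8100

Fill from the cheapest source first.
Take 450 from Site-19 at 1.0 — need 1350 more.
Take 500 from Site-2 at 1.5 — need 850 more.
Site-12 at 6.0: take all 550 L — 300 still needed.
Take 300 from Site-9 at 12.0 to finish.
Site-14, Site-S, Site-10: unused.
Cost = 450×1.0 + 500×1.5 + 550×6.0 + 300×12.0 = 8100.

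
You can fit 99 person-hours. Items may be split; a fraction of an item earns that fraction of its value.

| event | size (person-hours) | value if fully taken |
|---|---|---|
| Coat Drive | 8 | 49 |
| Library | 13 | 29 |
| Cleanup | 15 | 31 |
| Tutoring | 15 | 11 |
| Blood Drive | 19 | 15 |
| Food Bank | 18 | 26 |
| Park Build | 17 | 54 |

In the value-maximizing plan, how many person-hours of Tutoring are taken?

9

Rank by value-to-size ratio: Coat Drive 49/8≈6.12, Park Build 54/17≈3.18, Library 29/13≈2.23, Cleanup 31/15≈2.07, Food Bank 26/18≈1.44, Blood Drive 15/19≈0.789, Tutoring 11/15≈0.733.
All 8 person-hours of Coat Drive fit (value 49) — 91 remain.
All 17 person-hours of Park Build fit (value 54) — 74 remain.
Take all of Library (13 person-hours, value 29) — 61 person-hours left.
Take all of Cleanup (15 person-hours, value 31) — 46 person-hours left.
Take all of Food Bank (18 person-hours, value 26) — 28 person-hours left.
All 19 person-hours of Blood Drive fit (value 15) — 9 remain.
9 person-hours left: a 9/15 share of Tutoring gives 11×9/15 = 6.6.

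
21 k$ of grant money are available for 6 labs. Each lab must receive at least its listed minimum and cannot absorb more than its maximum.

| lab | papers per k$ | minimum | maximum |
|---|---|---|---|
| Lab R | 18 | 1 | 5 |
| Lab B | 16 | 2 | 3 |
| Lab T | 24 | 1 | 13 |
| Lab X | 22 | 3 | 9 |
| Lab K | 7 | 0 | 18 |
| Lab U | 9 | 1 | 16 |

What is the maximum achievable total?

459

Meeting every minimum uses 1+2+1+3+0+1 = 8 k$, leaving 13.
Order the labs by papers per k$: Lab T 24 > Lab X 22 > Lab R 18 > Lab B 16 > Lab U 9 > Lab K 7.
Lab T: +12 to 13 (cap) — 1 left.
Lab X: +1 (room for 6) → 4. Pool exhausted.
Total = 18×1 + 16×2 + 24×13 + 22×4 + 9×1 = 459.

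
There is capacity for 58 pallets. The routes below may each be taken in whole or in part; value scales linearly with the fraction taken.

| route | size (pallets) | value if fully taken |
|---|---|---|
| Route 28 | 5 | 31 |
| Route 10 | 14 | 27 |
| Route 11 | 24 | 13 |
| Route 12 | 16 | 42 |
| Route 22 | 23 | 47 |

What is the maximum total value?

147

Rank by value-to-size ratio: Route 28 31/5≈6.2, Route 12 42/16≈2.62, Route 22 47/23≈2.04, Route 10 27/14≈1.93, Route 11 13/24≈0.542.
Take all of Route 28 (5 pallets, value 31) — 53 pallets left.
Take all of Route 12 (16 pallets, value 42) — 37 pallets left.
Take all of Route 22 (23 pallets, value 47) — 14 pallets left.
Route 10: take in full, 14 pallets for value 27 — 0 left.
Total value = 147.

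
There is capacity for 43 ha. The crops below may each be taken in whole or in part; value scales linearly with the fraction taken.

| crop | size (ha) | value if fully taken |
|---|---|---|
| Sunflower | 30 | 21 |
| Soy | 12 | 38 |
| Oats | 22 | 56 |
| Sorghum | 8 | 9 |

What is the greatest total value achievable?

Best value per unit of size first: Soy 38/12≈3.17, Oats 56/22≈2.55, Sorghum 9/8≈1.12, Sunflower 21/30≈0.7.
All 12 ha of Soy fit (value 38) ; 31 remain.
Oats: take in full, 22 ha for value 56 ; 9 left.
All 8 ha of Sorghum fit (value 9) ; 1 remain.
Fill the last 1 ha with part of Sunflower: 1/30 of it earns 0.7.
Total value = 103.7.

103.7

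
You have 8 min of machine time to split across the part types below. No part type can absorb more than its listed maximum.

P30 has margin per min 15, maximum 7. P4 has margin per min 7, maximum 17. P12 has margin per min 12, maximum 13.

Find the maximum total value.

Order the part types by margin per min: P30 15 > P12 12 > P4 7.
P30 takes 7 to reach its cap of 7 — 1 left.
Only 1 left; P12 takes them to reach 1.
Total = 15×7 + 12×1 = 117.

117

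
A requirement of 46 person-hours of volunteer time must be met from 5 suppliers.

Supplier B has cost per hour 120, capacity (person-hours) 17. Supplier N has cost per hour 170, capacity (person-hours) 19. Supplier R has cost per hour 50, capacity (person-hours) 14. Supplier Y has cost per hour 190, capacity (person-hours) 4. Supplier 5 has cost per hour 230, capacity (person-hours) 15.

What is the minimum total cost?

Fill from the cheapest supplier first.
Supplier R at 50: take all 14 person-hours — 32 still needed.
Supplier B at 120: take all 17 person-hours — 15 still needed.
Take 15 from Supplier N at 170 to finish.
Supplier Y, Supplier 5: unused.
Cost = 14×50 + 17×120 + 15×170 = 5290.

5290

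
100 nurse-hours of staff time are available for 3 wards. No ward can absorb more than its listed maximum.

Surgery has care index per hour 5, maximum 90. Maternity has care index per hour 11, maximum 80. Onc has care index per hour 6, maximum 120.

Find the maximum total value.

Highest care index per hour first: Maternity 11 > Onc 6 > Surgery 5.
Maternity takes 80 to reach its cap of 80 → 20 left.
Only 20 left; Onc takes them to reach 20.
Total = 11×80 + 6×20 = 1000.

1000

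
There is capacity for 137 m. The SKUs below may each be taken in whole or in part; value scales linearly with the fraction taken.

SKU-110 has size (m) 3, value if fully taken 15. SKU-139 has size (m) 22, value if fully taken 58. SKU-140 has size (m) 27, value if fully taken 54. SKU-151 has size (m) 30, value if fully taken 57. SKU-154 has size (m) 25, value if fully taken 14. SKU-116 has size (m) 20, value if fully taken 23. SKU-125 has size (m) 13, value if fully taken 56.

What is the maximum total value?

275.32

Best value per unit of size first: SKU-110 15/3≈5, SKU-125 56/13≈4.31, SKU-139 58/22≈2.64, SKU-140 54/27≈2, SKU-151 57/30≈1.9, SKU-116 23/20≈1.15, SKU-154 14/25≈0.56.
SKU-110: take in full, 3 m for value 15 → 134 left.
Take all of SKU-125 (13 m, value 56) → 121 m left.
Take all of SKU-139 (22 m, value 58) → 99 m left.
SKU-140: take in full, 27 m for value 54 → 72 left.
All 30 m of SKU-151 fit (value 57) → 42 remain.
SKU-116: take in full, 20 m for value 23 → 22 left.
22 m left: a 22/25 share of SKU-154 gives 14×22/25 = 12.32.
Total value = 275.32.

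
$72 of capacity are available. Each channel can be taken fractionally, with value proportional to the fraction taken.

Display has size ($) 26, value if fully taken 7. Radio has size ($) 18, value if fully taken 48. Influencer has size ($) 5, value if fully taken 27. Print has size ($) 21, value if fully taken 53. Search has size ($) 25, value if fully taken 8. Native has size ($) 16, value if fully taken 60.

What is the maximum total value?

Sort by value density: Influencer 27/5≈5.4, Native 60/16≈3.75, Radio 48/18≈2.67, Print 53/21≈2.52, Search 8/25≈0.32, Display 7/26≈0.269.
Take all of Influencer (5 $, value 27) → 67 $ left.
Take all of Native (16 $, value 60) → 51 $ left.
All 18 $ of Radio fit (value 48) → 33 remain.
Take all of Print (21 $, value 53) → 12 $ left.
Fill the last 12 $ with part of Search: 12/25 of it earns 3.84.
Total value = 191.84.

191.84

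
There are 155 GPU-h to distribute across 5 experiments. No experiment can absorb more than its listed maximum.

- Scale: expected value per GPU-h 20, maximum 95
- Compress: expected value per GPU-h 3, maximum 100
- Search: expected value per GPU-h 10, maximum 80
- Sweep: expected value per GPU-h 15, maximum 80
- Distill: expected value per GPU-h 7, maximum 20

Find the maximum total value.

2800

Rank by expected value per GPU-h: Scale 20 > Sweep 15 > Search 10 > Distill 7 > Compress 3.
Give Scale 95 to hit its cap of 95 → 60 left.
Only 60 left; Sweep takes them to reach 60.
Total = 20×95 + 15×60 = 2800.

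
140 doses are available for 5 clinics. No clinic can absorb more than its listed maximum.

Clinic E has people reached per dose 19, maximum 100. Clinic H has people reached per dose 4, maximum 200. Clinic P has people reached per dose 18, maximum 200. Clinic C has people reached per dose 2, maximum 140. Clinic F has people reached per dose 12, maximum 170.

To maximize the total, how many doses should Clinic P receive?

Highest people reached per dose first: Clinic E 19 > Clinic P 18 > Clinic F 12 > Clinic H 4 > Clinic C 2.
Clinic E takes 100 to reach its cap of 100 → 40 left.
Clinic P: +40 (room for 200) → 40. Pool exhausted.

40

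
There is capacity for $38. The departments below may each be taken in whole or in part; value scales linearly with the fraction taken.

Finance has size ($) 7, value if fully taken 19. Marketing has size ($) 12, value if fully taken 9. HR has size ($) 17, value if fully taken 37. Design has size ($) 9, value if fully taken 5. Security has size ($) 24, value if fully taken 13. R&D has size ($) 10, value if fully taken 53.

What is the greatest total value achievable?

112

Best value per unit of size first: R&D 53/10≈5.3, Finance 19/7≈2.71, HR 37/17≈2.18, Marketing 9/12≈0.75, Design 5/9≈0.556, Security 13/24≈0.542.
All 10 $ of R&D fit (value 53) → 28 remain.
Take all of Finance (7 $, value 19) → 21 $ left.
All 17 $ of HR fit (value 37) → 4 remain.
4 $ left: a 4/12 share of Marketing gives 9×4/12 = 3.
Total value = 112.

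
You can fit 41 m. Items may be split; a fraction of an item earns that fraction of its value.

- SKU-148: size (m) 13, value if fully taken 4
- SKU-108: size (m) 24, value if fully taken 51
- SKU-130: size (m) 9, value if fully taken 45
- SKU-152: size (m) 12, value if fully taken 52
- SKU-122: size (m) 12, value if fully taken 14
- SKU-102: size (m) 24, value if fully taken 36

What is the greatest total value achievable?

139.5

Sort by value density: SKU-130 45/9≈5, SKU-152 52/12≈4.33, SKU-108 51/24≈2.12, SKU-102 36/24≈1.5, SKU-122 14/12≈1.17, SKU-148 4/13≈0.308.
All 9 m of SKU-130 fit (value 45) — 32 remain.
Take all of SKU-152 (12 m, value 52) — 20 m left.
Only 20 m remain; take 20/24 of SKU-108 for value 51×20/24 = 42.5.
Total value = 139.5.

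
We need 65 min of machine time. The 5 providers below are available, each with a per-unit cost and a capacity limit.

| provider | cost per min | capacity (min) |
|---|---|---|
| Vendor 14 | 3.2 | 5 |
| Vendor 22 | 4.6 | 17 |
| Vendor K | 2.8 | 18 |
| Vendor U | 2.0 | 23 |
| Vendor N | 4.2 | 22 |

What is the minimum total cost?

Use providers in increasing cost order.
Vendor U at 2.0: take all 23 min ; 42 still needed.
Vendor K (2.8): use full 18 ; 24 min to go.
Vendor 14 at 3.2: take all 5 min ; 19 still needed.
Vendor N (4.2): take the remaining 19 ; done.
Vendor 22: unused.
Cost = 23×2.0 + 18×2.8 + 5×3.2 + 19×4.2 = 192.2.

192.2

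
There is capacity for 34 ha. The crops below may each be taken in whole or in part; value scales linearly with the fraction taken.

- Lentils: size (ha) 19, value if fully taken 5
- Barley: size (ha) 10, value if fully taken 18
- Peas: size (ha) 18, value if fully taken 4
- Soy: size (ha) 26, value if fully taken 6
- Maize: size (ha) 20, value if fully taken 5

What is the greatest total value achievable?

Sort by value density: Barley 18/10≈1.8, Lentils 5/19≈0.263, Maize 5/20≈0.25, Soy 6/26≈0.231, Peas 4/18≈0.222.
Barley: take in full, 10 ha for value 18 — 24 left.
Lentils: take in full, 19 ha for value 5 — 5 left.
5 ha left: a 5/20 share of Maize gives 5×5/20 = 1.25.
Total value = 24.25.

24.25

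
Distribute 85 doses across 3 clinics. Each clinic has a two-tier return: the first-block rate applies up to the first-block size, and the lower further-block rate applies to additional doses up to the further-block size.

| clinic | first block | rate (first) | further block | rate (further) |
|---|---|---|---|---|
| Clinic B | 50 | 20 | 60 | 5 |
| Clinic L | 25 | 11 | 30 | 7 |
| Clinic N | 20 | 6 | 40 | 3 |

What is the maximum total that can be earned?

1345

Order all 6 blocks by rate: Clinic B/first 20 > Clinic L/first 11 > Clinic L/second 7 > Clinic N/first 6 > Clinic B/second 5 > Clinic N/second 3.
Clinic B first at 20: fill all 50 ; 35 left.
Fill Clinic L first block (25 at 11) ; 10 left.
Clinic L second at 7: only 10 left, fill 10.
Total = 20×50 + 11×25 + 7×10 = 1345.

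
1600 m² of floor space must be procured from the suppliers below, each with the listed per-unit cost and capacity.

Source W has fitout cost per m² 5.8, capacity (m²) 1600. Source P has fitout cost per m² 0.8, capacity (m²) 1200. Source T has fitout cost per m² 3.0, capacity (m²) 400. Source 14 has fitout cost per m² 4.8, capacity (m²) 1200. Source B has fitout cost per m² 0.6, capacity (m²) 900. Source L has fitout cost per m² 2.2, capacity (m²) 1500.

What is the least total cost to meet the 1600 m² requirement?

Use suppliers in increasing cost order.
Take 900 from Source B at 0.6 — need 700 more.
Source P at 0.8: take 700 of its 1200 — requirement met.
Source L, Source T, Source 14, Source W: unused.
Cost = 900×0.6 + 700×0.8 = 1100.

1100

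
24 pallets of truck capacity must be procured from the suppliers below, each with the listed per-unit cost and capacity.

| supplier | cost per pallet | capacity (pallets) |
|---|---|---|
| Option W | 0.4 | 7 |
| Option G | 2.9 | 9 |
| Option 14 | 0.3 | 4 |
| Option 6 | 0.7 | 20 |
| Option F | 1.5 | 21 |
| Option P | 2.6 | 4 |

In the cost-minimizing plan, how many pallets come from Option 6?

13

Use suppliers in increasing cost order.
Take 4 from Option 14 at 0.3 — need 20 more.
Take 7 from Option W at 0.4 — need 13 more.
Take 13 from Option 6 at 0.7 to finish.
Option F, Option P, Option G: unused.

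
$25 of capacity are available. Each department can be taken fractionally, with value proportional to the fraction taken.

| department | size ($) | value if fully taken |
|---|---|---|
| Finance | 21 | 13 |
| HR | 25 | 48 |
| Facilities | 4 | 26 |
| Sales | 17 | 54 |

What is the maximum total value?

87.68

Sort by value density: Facilities 26/4≈6.5, Sales 54/17≈3.18, HR 48/25≈1.92, Finance 13/21≈0.619.
Facilities: take in full, 4 $ for value 26 ; 21 left.
All 17 $ of Sales fit (value 54) ; 4 remain.
4 $ left: a 4/25 share of HR gives 48×4/25 = 7.68.
Total value = 87.68.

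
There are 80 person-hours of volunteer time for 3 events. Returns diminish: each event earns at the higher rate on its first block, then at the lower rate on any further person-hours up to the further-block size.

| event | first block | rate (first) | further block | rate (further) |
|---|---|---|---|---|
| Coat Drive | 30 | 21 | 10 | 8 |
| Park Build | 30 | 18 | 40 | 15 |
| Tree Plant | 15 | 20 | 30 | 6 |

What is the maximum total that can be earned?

Treat each block as its own option and order by rate: Coat Drive/T1 21 > Tree Plant/T1 20 > Park Build/T1 18 > Park Build/T2 15 > Coat Drive/T2 8 > Tree Plant/T2 6.
Coat Drive T1 at 21: fill all 30 — 50 left.
Fill Tree Plant T1 block (15 at 20) — 35 left.
Fill Park Build T1 block (30 at 18) — 5 left.
Park Build/T2: +5 of 40 at 15; pool empty.
Total = 21×30 + 20×15 + 18×30 + 15×5 = 1545.

1545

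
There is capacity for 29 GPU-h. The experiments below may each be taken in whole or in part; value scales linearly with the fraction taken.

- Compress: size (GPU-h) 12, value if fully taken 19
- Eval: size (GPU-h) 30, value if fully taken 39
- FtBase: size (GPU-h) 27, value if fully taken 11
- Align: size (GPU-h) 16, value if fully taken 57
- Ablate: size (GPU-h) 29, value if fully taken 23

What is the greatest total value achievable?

77.3

Sort by value density: Align 57/16≈3.56, Compress 19/12≈1.58, Eval 39/30≈1.3, Ablate 23/29≈0.793, FtBase 11/27≈0.407.
All 16 GPU-h of Align fit (value 57) ; 13 remain.
Compress: take in full, 12 GPU-h for value 19 ; 1 left.
Fill the last 1 GPU-h with part of Eval: 1/30 of it earns 1.3.
Total value = 77.3.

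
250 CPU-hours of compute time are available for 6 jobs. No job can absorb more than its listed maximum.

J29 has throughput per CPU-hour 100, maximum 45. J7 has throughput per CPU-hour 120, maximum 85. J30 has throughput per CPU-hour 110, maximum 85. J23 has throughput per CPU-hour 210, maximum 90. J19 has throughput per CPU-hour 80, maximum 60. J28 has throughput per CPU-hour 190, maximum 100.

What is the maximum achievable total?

Order the jobs by throughput per CPU-hour: J23 210 > J28 190 > J7 120 > J30 110 > J29 100 > J19 80.
J23 takes 90 to reach its cap of 90 — 160 left.
Give J28 100 to hit its cap of 100 — 60 left.
Only 60 left; J7 takes them to reach 60.
Total = 120×60 + 210×90 + 190×100 = 45100.

45100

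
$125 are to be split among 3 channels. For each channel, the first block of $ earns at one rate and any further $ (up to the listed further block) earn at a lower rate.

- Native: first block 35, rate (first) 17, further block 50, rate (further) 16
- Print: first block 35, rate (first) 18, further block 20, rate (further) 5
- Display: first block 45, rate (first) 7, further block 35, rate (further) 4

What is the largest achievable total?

Rank every tier by rate: Print/T1 18 > Native/T1 17 > Native/T2 16 > Display/T1 7 > Print/T2 5 > Display/T2 4.
Fill Print T1 block (35 at 18) ; 90 left.
Fill Native T1 block (35 at 17) ; 55 left.
Fill Native T2 block (50 at 16) ; 5 left.
5 remain; put them into Display T1 at 7.
Total = 18×35 + 17×35 + 16×50 + 7×5 = 2060.

2060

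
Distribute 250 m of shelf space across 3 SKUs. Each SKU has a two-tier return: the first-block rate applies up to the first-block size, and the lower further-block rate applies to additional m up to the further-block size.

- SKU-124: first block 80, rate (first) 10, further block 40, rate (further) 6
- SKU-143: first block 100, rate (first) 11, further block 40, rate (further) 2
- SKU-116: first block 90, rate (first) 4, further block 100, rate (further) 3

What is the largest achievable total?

2260

Treat each block as its own option and order by rate: SKU-143/tier1 11 > SKU-124/tier1 10 > SKU-124/tier2 6 > SKU-116/tier1 4 > SKU-116/tier2 3 > SKU-143/tier2 2.
Fill SKU-143 tier1 block (100 at 11) ; 150 left.
SKU-124 tier1 at 10: fill all 80 ; 70 left.
Fill SKU-124 tier2 block (40 at 6) ; 30 left.
30 remain; put them into SKU-116 tier1 at 4.
Total = 11×100 + 10×80 + 6×40 + 4×30 = 2260.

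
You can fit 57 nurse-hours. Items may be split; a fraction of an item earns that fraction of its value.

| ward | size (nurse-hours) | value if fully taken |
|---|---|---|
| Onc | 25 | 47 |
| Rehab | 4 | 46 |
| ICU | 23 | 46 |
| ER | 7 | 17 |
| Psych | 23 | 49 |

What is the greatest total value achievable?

158

Rank by value-to-size ratio: Rehab 46/4≈11.5, ER 17/7≈2.43, Psych 49/23≈2.13, ICU 46/23≈2, Onc 47/25≈1.88.
All 4 nurse-hours of Rehab fit (value 46) ; 53 remain.
Take all of ER (7 nurse-hours, value 17) ; 46 nurse-hours left.
Psych: take in full, 23 nurse-hours for value 49 ; 23 left.
All 23 nurse-hours of ICU fit (value 46) ; 0 remain.
Total value = 158.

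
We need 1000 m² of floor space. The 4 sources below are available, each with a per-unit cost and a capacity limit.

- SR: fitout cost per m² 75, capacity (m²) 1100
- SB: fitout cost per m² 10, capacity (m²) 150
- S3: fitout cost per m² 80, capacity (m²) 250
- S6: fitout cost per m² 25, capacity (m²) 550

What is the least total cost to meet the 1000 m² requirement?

Fill from the cheapest source first.
SB at 10: take all 150 m² → 850 still needed.
S6 (25): use full 550 → 300 m² to go.
Take 300 from SR at 75 to finish.
S3: unused.
Cost = 150×10 + 550×25 + 300×75 = 37750.

37750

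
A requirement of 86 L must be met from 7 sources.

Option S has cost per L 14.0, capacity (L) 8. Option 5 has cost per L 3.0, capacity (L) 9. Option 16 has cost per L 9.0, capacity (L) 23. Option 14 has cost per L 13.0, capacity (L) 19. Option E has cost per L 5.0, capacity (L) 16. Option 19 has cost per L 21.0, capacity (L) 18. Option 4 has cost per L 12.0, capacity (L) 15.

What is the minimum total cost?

797

Use sources in increasing cost order.
Option 5 at 3.0: take all 9 L → 77 still needed.
Take 16 from Option E at 5.0 → need 61 more.
Option 16 at 9.0: take all 23 L → 38 still needed.
Option 4 (12.0): use full 15 → 23 L to go.
Option 14 (13.0): use full 19 → 4 L to go.
Take 4 from Option S at 14.0 to finish.
Option 19: unused.
Cost = 9×3.0 + 16×5.0 + 23×9.0 + 15×12.0 + 19×13.0 + 4×14.0 = 797.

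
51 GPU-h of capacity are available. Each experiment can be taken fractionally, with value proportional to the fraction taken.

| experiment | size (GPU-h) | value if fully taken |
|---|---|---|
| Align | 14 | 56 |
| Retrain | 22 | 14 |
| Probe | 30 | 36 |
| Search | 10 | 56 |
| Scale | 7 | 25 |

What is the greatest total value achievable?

161

Best value per unit of size first: Search 56/10≈5.6, Align 56/14≈4, Scale 25/7≈3.57, Probe 36/30≈1.2, Retrain 14/22≈0.636.
Take all of Search (10 GPU-h, value 56) → 41 GPU-h left.
Align: take in full, 14 GPU-h for value 56 → 27 left.
Take all of Scale (7 GPU-h, value 25) → 20 GPU-h left.
Fill the last 20 GPU-h with part of Probe: 20/30 of it earns 24.
Total value = 161.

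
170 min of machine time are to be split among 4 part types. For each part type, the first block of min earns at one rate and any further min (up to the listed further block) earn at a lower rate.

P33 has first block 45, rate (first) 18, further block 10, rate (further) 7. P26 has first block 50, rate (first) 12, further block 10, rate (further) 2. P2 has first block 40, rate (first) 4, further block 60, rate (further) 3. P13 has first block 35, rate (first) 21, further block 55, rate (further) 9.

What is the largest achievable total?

2505

Order all 8 blocks by rate: P13/T1 21 > P33/T1 18 > P26/T1 12 > P13/T2 9 > P33/T2 7 > P2/T1 4 > P2/T2 3 > P26/T2 2.
P13/T1 (21): +35 ; 135 left.
Fill P33 T1 block (45 at 18) ; 90 left.
Fill P26 T1 block (50 at 12) ; 40 left.
P13 T2 at 9: only 40 left, fill 40.
Total = 21×35 + 18×45 + 12×50 + 9×40 = 2505.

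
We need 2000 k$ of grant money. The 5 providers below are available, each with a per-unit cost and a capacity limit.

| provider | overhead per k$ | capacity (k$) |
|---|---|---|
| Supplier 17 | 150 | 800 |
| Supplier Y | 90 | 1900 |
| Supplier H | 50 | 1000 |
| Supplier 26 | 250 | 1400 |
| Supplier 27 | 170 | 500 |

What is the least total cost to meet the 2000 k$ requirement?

Use providers in increasing cost order.
Take 1000 from Supplier H at 50 — need 1000 more.
Supplier Y (90): take the remaining 1000 — done.
Supplier 17, Supplier 27, Supplier 26: unused.
Cost = 1000×50 + 1000×90 = 140000.

140000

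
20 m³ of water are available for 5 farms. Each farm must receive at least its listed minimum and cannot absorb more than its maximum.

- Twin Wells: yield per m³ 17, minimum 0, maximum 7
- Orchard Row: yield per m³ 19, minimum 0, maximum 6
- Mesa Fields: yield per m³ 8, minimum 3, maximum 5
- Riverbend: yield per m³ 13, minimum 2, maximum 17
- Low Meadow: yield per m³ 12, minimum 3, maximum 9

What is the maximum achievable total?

Meeting every minimum uses 0+0+3+2+3 = 8 m³, leaving 12.
Rank by yield per m³: Orchard Row 19 > Twin Wells 17 > Riverbend 13 > Low Meadow 12 > Mesa Fields 8.
Orchard Row takes 6 more to reach its cap of 6 — 6 left.
Only 6 left; Twin Wells takes them to reach 6.
Total = 17×6 + 19×6 + 8×3 + 13×2 + 12×3 = 302.

302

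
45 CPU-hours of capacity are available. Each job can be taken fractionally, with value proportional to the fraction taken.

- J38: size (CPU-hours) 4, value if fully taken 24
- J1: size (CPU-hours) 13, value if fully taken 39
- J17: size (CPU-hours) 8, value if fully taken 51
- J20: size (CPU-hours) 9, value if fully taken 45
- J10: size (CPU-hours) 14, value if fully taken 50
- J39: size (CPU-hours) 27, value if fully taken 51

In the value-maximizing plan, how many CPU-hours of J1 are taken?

10

Sort by value density: J17 51/8≈6.38, J38 24/4≈6, J20 45/9≈5, J10 50/14≈3.57, J1 39/13≈3, J39 51/27≈1.89.
Take all of J17 (8 CPU-hours, value 51) → 37 CPU-hours left.
Take all of J38 (4 CPU-hours, value 24) → 33 CPU-hours left.
Take all of J20 (9 CPU-hours, value 45) → 24 CPU-hours left.
Take all of J10 (14 CPU-hours, value 50) → 10 CPU-hours left.
Only 10 CPU-hours remain; take 10/13 of J1 for value 39×10/13 = 30.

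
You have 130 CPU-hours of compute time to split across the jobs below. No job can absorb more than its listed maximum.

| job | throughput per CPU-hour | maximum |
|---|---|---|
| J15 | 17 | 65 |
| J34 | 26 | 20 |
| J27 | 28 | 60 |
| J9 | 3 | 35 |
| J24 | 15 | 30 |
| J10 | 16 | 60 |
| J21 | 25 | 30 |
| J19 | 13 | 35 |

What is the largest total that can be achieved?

3290

Rank by throughput per CPU-hour: J27 28 > J34 26 > J21 25 > J15 17 > J10 16 > J24 15 > J19 13 > J9 3.
J27: +60 to 60 (cap) → 70 left.
J34 takes 20 to reach its cap of 20 → 50 left.
Give J21 30 to hit its cap of 30 → 20 left.
J15: +20 (room for 65) → 20. Pool exhausted.
Total = 17×20 + 26×20 + 28×60 + 25×30 = 3290.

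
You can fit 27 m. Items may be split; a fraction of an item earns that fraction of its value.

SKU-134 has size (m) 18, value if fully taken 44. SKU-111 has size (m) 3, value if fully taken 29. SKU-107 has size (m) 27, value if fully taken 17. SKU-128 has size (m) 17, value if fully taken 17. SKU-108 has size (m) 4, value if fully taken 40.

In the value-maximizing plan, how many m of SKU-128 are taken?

Best value per unit of size first: SKU-108 40/4≈10, SKU-111 29/3≈9.67, SKU-134 44/18≈2.44, SKU-128 17/17≈1, SKU-107 17/27≈0.63.
All 4 m of SKU-108 fit (value 40) — 23 remain.
SKU-111: take in full, 3 m for value 29 — 20 left.
SKU-134: take in full, 18 m for value 44 — 2 left.
2 m left: a 2/17 share of SKU-128 gives 17×2/17 = 2.

2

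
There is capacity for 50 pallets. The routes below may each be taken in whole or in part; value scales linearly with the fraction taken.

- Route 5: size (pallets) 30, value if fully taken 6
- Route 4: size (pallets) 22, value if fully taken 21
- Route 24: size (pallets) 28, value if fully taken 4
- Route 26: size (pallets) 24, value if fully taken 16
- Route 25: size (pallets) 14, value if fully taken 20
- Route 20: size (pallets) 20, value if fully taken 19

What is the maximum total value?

Rank by value-to-size ratio: Route 25 20/14≈1.43, Route 4 21/22≈0.955, Route 20 19/20≈0.95, Route 26 16/24≈0.667, Route 5 6/30≈0.2, Route 24 4/28≈0.143.
Route 25: take in full, 14 pallets for value 20 → 36 left.
Route 4: take in full, 22 pallets for value 21 → 14 left.
14 pallets left: a 14/20 share of Route 20 gives 19×14/20 = 13.3.
Total value = 54.3.

54.3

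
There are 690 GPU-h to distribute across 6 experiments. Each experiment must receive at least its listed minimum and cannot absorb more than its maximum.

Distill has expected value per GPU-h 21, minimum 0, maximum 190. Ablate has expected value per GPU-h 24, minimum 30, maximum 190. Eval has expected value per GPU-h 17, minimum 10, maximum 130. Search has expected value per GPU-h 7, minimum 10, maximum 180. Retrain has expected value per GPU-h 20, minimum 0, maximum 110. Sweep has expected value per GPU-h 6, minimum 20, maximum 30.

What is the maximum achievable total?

13430

Meeting every minimum uses 0+30+10+10+0+20 = 70 GPU-h, leaving 620.
Order the experiments by expected value per GPU-h: Ablate 24 > Distill 21 > Retrain 20 > Eval 17 > Search 7 > Sweep 6.
Ablate takes 160 more to reach its cap of 190 ; 460 left.
Distill takes 190 more to reach its cap of 190 ; 270 left.
Retrain: +110 to 110 (cap) ; 160 left.
Eval: +120 to 130 (cap) ; 40 left.
Only 40 left; Search takes them to reach 50.
Total = 21×190 + 24×190 + 17×130 + 7×50 + 20×110 + 6×20 = 13430.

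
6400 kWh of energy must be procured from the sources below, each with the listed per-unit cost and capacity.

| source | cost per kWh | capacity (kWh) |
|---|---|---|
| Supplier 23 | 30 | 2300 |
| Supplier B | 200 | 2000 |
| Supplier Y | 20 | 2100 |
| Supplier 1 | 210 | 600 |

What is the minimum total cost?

Fill from the cheapest source first.
Supplier Y at 20: take all 2100 kWh → 4300 still needed.
Supplier 23 at 30: take all 2300 kWh → 2000 still needed.
Supplier B (200): use full 2000 → 0 kWh to go.
Supplier 1: unused.
Cost = 2100×20 + 2300×30 + 2000×200 = 511000.

511000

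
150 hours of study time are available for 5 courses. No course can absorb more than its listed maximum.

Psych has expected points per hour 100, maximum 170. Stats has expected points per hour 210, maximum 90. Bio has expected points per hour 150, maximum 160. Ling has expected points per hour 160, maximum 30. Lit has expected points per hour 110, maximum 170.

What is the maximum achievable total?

28200

Rank by expected points per hour: Stats 210 > Ling 160 > Bio 150 > Lit 110 > Psych 100.
Stats: +90 to 90 (cap) ; 60 left.
Give Ling 30 to hit its cap of 30 ; 30 left.
Bio: +30 (room for 160) → 30. Pool exhausted.
Total = 210×90 + 150×30 + 160×30 = 28200.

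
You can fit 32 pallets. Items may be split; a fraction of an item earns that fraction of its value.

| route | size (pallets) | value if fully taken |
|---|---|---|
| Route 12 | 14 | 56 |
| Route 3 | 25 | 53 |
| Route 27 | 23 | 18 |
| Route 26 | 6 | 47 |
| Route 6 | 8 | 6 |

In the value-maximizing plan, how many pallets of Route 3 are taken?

12

Rank by value-to-size ratio: Route 26 47/6≈7.83, Route 12 56/14≈4, Route 3 53/25≈2.12, Route 27 18/23≈0.783, Route 6 6/8≈0.75.
Take all of Route 26 (6 pallets, value 47) ; 26 pallets left.
All 14 pallets of Route 12 fit (value 56) ; 12 remain.
Fill the last 12 pallets with part of Route 3: 12/25 of it earns 25.44.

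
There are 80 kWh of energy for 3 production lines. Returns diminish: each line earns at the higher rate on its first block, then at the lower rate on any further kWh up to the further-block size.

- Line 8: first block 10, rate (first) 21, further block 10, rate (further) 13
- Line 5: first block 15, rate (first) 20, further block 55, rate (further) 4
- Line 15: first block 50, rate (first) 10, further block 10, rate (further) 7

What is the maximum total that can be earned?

Order all 6 blocks by rate: Line 8/T1 21 > Line 5/T1 20 > Line 8/T2 13 > Line 15/T1 10 > Line 15/T2 7 > Line 5/T2 4.
Line 8/T1 (21): +10 → 70 left.
Line 5/T1 (20): +15 → 55 left.
Fill Line 8 T2 block (10 at 13) → 45 left.
Line 15 T1 at 10: only 45 left, fill 45.
Total = 21×10 + 20×15 + 13×10 + 10×45 = 1090.

1090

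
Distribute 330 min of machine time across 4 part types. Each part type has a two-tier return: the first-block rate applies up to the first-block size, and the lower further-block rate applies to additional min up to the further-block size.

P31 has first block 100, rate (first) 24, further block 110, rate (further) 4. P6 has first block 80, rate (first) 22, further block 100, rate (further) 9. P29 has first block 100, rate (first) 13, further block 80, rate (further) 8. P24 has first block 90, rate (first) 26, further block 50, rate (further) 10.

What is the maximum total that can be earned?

7280

Treat each block as its own option and order by rate: P24/T1 26 > P31/T1 24 > P6/T1 22 > P29/T1 13 > P24/T2 10 > P6/T2 9 > P29/T2 8 > P31/T2 4.
Fill P24 T1 block (90 at 26) — 240 left.
P31 T1 at 24: fill all 100 — 140 left.
P6 T1 at 22: fill all 80 — 60 left.
P29/T1: +60 of 100 at 13; pool empty.
Total = 26×90 + 24×100 + 22×80 + 13×60 = 7280.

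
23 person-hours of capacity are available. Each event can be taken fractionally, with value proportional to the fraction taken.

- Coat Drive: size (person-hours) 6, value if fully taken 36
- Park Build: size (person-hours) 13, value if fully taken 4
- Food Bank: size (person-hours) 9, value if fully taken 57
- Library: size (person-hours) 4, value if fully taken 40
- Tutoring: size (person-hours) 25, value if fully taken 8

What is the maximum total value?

134.28

Sort by value density: Library 40/4≈10, Food Bank 57/9≈6.33, Coat Drive 36/6≈6, Tutoring 8/25≈0.32, Park Build 4/13≈0.308.
Library: take in full, 4 person-hours for value 40 ; 19 left.
All 9 person-hours of Food Bank fit (value 57) ; 10 remain.
Take all of Coat Drive (6 person-hours, value 36) ; 4 person-hours left.
Fill the last 4 person-hours with part of Tutoring: 4/25 of it earns 1.28.
Total value = 134.28.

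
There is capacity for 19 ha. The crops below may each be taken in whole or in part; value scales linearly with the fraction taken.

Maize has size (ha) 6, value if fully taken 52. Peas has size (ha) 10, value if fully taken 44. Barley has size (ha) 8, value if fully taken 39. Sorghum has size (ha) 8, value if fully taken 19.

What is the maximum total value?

Sort by value density: Maize 52/6≈8.67, Barley 39/8≈4.88, Peas 44/10≈4.4, Sorghum 19/8≈2.38.
Take all of Maize (6 ha, value 52) ; 13 ha left.
Barley: take in full, 8 ha for value 39 ; 5 left.
Only 5 ha remain; take 5/10 of Peas for value 44×5/10 = 22.
Total value = 113.

113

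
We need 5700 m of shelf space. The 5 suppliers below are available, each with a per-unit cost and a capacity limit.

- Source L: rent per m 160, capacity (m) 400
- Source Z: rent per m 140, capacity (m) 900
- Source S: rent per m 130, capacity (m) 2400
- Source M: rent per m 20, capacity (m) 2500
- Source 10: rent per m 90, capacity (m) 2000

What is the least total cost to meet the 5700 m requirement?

386000

Fill from the cheapest supplier first.
Take 2500 from Source M at 20 ; need 3200 more.
Take 2000 from Source 10 at 90 ; need 1200 more.
Source S (130): take the remaining 1200 ; done.
Source Z, Source L: unused.
Cost = 2500×20 + 2000×90 + 1200×130 = 386000.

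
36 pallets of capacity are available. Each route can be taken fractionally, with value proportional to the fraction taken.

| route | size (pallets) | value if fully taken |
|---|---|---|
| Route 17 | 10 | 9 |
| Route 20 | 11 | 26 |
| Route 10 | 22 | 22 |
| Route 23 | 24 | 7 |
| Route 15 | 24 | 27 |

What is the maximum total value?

Best value per unit of size first: Route 20 26/11≈2.36, Route 15 27/24≈1.12, Route 10 22/22≈1, Route 17 9/10≈0.9, Route 23 7/24≈0.292.
Take all of Route 20 (11 pallets, value 26) — 25 pallets left.
Take all of Route 15 (24 pallets, value 27) — 1 pallets left.
Fill the last 1 pallets with part of Route 10: 1/22 of it earns 1.
Total value = 54.

54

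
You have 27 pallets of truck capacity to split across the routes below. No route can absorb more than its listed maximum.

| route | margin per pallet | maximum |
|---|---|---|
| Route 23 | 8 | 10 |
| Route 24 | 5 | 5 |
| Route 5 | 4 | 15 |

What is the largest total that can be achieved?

Order the routes by margin per pallet: Route 23 8 > Route 24 5 > Route 5 4.
Route 23: +10 to 10 (cap) ; 17 left.
Route 24 takes 5 to reach its cap of 5 ; 12 left.
Only 12 left; Route 5 takes them to reach 12.
Total = 8×10 + 5×5 + 4×12 = 153.

153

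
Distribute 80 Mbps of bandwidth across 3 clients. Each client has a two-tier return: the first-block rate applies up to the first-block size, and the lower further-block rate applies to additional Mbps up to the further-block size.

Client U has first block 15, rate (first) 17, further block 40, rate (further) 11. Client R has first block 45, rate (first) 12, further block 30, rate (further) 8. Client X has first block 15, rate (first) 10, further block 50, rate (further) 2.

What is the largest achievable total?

Order all 6 blocks by rate: Client U/first 17 > Client R/first 12 > Client U/second 11 > Client X/first 10 > Client R/second 8 > Client X/second 2.
Fill Client U first block (15 at 17) ; 65 left.
Fill Client R first block (45 at 12) ; 20 left.
Client U second at 11: only 20 left, fill 20.
Total = 17×15 + 12×45 + 11×20 = 1015.

1015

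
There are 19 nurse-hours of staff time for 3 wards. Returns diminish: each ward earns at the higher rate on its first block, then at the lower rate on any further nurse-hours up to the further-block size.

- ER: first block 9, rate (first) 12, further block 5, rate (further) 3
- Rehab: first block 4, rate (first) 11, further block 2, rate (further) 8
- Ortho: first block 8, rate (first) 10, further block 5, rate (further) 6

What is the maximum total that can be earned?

Rank every tier by rate: ER/tier1 12 > Rehab/tier1 11 > Ortho/tier1 10 > Rehab/tier2 8 > Ortho/tier2 6 > ER/tier2 3.
ER/tier1 (12): +9 ; 10 left.
Fill Rehab tier1 block (4 at 11) ; 6 left.
Ortho/tier1: +6 of 8 at 10; pool empty.
Total = 12×9 + 11×4 + 10×6 = 212.

212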